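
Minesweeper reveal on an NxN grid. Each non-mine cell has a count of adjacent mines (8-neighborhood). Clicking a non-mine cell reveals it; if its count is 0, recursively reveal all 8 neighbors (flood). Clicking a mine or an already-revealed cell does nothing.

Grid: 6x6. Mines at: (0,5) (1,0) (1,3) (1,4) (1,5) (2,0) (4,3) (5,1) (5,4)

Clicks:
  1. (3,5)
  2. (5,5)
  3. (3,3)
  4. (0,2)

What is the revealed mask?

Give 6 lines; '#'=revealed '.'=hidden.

Click 1 (3,5) count=0: revealed 6 new [(2,4) (2,5) (3,4) (3,5) (4,4) (4,5)] -> total=6
Click 2 (5,5) count=1: revealed 1 new [(5,5)] -> total=7
Click 3 (3,3) count=1: revealed 1 new [(3,3)] -> total=8
Click 4 (0,2) count=1: revealed 1 new [(0,2)] -> total=9

Answer: ..#...
......
....##
...###
....##
.....#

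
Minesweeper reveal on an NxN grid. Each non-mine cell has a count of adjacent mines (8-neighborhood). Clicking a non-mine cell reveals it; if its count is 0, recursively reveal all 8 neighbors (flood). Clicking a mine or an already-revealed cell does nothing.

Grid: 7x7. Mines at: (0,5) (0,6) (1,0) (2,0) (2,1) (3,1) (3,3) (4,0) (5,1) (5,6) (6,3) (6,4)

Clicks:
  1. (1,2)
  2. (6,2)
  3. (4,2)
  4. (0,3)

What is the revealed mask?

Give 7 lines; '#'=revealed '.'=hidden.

Answer: .####..
.####..
..###..
.......
..#....
.......
..#....

Derivation:
Click 1 (1,2) count=1: revealed 1 new [(1,2)] -> total=1
Click 2 (6,2) count=2: revealed 1 new [(6,2)] -> total=2
Click 3 (4,2) count=3: revealed 1 new [(4,2)] -> total=3
Click 4 (0,3) count=0: revealed 10 new [(0,1) (0,2) (0,3) (0,4) (1,1) (1,3) (1,4) (2,2) (2,3) (2,4)] -> total=13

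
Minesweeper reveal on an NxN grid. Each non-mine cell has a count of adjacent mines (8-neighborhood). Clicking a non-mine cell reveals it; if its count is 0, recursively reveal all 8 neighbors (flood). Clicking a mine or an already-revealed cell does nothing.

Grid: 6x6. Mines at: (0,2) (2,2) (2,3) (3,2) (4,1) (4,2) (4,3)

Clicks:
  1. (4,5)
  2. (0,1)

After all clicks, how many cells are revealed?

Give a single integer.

Answer: 15

Derivation:
Click 1 (4,5) count=0: revealed 14 new [(0,3) (0,4) (0,5) (1,3) (1,4) (1,5) (2,4) (2,5) (3,4) (3,5) (4,4) (4,5) (5,4) (5,5)] -> total=14
Click 2 (0,1) count=1: revealed 1 new [(0,1)] -> total=15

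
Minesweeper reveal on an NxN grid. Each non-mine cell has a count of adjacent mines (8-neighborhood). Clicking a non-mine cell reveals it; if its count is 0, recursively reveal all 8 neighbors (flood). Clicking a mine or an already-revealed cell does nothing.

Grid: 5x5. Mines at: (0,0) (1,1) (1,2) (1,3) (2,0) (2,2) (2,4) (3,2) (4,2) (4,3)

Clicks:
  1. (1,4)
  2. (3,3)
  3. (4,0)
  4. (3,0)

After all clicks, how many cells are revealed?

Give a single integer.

Click 1 (1,4) count=2: revealed 1 new [(1,4)] -> total=1
Click 2 (3,3) count=5: revealed 1 new [(3,3)] -> total=2
Click 3 (4,0) count=0: revealed 4 new [(3,0) (3,1) (4,0) (4,1)] -> total=6
Click 4 (3,0) count=1: revealed 0 new [(none)] -> total=6

Answer: 6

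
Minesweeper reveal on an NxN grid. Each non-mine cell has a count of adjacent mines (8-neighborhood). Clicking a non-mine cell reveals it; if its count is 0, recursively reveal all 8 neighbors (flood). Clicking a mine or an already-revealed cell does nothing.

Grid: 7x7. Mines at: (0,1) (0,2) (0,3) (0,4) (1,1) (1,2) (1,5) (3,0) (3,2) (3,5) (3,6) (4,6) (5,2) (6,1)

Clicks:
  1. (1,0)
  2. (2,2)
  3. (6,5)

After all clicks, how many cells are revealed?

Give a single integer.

Answer: 13

Derivation:
Click 1 (1,0) count=2: revealed 1 new [(1,0)] -> total=1
Click 2 (2,2) count=3: revealed 1 new [(2,2)] -> total=2
Click 3 (6,5) count=0: revealed 11 new [(4,3) (4,4) (4,5) (5,3) (5,4) (5,5) (5,6) (6,3) (6,4) (6,5) (6,6)] -> total=13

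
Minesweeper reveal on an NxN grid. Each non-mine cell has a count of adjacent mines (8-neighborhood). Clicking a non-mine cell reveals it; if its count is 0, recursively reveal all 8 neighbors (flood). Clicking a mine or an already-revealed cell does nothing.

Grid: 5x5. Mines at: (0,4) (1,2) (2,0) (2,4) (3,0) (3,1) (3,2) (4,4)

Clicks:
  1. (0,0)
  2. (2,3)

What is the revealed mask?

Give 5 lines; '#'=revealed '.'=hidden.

Answer: ##...
##...
...#.
.....
.....

Derivation:
Click 1 (0,0) count=0: revealed 4 new [(0,0) (0,1) (1,0) (1,1)] -> total=4
Click 2 (2,3) count=3: revealed 1 new [(2,3)] -> total=5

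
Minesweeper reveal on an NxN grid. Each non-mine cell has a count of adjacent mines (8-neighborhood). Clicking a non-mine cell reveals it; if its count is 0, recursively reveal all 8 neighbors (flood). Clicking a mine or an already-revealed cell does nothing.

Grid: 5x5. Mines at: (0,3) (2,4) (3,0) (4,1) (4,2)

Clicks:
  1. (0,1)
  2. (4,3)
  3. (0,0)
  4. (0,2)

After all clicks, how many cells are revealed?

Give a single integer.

Click 1 (0,1) count=0: revealed 14 new [(0,0) (0,1) (0,2) (1,0) (1,1) (1,2) (1,3) (2,0) (2,1) (2,2) (2,3) (3,1) (3,2) (3,3)] -> total=14
Click 2 (4,3) count=1: revealed 1 new [(4,3)] -> total=15
Click 3 (0,0) count=0: revealed 0 new [(none)] -> total=15
Click 4 (0,2) count=1: revealed 0 new [(none)] -> total=15

Answer: 15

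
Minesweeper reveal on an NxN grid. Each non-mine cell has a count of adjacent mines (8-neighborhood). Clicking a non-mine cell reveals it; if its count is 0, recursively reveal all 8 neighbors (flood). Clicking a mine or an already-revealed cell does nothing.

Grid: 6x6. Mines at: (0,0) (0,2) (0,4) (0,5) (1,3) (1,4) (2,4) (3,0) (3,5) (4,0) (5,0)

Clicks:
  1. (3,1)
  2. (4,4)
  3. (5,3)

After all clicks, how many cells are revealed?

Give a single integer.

Answer: 17

Derivation:
Click 1 (3,1) count=2: revealed 1 new [(3,1)] -> total=1
Click 2 (4,4) count=1: revealed 1 new [(4,4)] -> total=2
Click 3 (5,3) count=0: revealed 15 new [(2,1) (2,2) (2,3) (3,2) (3,3) (3,4) (4,1) (4,2) (4,3) (4,5) (5,1) (5,2) (5,3) (5,4) (5,5)] -> total=17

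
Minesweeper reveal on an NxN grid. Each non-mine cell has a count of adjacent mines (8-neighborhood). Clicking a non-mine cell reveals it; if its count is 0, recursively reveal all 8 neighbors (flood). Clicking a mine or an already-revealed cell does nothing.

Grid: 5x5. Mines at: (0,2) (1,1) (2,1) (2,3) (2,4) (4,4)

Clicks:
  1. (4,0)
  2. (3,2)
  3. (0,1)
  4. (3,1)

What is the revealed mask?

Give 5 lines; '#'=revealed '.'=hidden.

Click 1 (4,0) count=0: revealed 8 new [(3,0) (3,1) (3,2) (3,3) (4,0) (4,1) (4,2) (4,3)] -> total=8
Click 2 (3,2) count=2: revealed 0 new [(none)] -> total=8
Click 3 (0,1) count=2: revealed 1 new [(0,1)] -> total=9
Click 4 (3,1) count=1: revealed 0 new [(none)] -> total=9

Answer: .#...
.....
.....
####.
####.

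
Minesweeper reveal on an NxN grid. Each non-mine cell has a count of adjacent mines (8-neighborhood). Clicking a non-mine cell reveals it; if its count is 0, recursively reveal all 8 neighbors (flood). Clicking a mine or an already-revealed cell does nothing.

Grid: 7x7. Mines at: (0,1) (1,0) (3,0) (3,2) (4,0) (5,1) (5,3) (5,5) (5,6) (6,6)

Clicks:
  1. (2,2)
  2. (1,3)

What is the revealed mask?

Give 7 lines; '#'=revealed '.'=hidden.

Click 1 (2,2) count=1: revealed 1 new [(2,2)] -> total=1
Click 2 (1,3) count=0: revealed 22 new [(0,2) (0,3) (0,4) (0,5) (0,6) (1,2) (1,3) (1,4) (1,5) (1,6) (2,3) (2,4) (2,5) (2,6) (3,3) (3,4) (3,5) (3,6) (4,3) (4,4) (4,5) (4,6)] -> total=23

Answer: ..#####
..#####
..#####
...####
...####
.......
.......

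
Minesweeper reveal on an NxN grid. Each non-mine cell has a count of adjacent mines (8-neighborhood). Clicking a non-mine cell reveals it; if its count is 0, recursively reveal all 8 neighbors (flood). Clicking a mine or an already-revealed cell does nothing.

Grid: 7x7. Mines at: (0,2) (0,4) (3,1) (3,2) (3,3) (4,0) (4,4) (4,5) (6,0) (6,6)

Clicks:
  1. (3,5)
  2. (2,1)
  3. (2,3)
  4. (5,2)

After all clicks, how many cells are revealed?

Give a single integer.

Answer: 16

Derivation:
Click 1 (3,5) count=2: revealed 1 new [(3,5)] -> total=1
Click 2 (2,1) count=2: revealed 1 new [(2,1)] -> total=2
Click 3 (2,3) count=2: revealed 1 new [(2,3)] -> total=3
Click 4 (5,2) count=0: revealed 13 new [(4,1) (4,2) (4,3) (5,1) (5,2) (5,3) (5,4) (5,5) (6,1) (6,2) (6,3) (6,4) (6,5)] -> total=16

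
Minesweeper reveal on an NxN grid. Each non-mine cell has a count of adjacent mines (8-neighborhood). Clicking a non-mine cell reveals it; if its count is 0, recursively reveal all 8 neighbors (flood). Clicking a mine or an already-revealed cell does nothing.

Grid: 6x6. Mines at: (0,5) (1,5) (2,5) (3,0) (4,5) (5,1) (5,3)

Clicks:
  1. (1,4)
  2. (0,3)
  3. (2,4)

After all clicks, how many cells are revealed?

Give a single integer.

Click 1 (1,4) count=3: revealed 1 new [(1,4)] -> total=1
Click 2 (0,3) count=0: revealed 22 new [(0,0) (0,1) (0,2) (0,3) (0,4) (1,0) (1,1) (1,2) (1,3) (2,0) (2,1) (2,2) (2,3) (2,4) (3,1) (3,2) (3,3) (3,4) (4,1) (4,2) (4,3) (4,4)] -> total=23
Click 3 (2,4) count=2: revealed 0 new [(none)] -> total=23

Answer: 23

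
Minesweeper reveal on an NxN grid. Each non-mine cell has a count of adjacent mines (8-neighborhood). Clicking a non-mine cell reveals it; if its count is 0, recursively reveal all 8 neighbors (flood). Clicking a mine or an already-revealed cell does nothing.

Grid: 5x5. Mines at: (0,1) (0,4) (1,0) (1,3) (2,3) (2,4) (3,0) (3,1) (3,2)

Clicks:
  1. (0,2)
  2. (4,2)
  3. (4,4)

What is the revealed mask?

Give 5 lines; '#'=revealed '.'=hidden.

Answer: ..#..
.....
.....
...##
..###

Derivation:
Click 1 (0,2) count=2: revealed 1 new [(0,2)] -> total=1
Click 2 (4,2) count=2: revealed 1 new [(4,2)] -> total=2
Click 3 (4,4) count=0: revealed 4 new [(3,3) (3,4) (4,3) (4,4)] -> total=6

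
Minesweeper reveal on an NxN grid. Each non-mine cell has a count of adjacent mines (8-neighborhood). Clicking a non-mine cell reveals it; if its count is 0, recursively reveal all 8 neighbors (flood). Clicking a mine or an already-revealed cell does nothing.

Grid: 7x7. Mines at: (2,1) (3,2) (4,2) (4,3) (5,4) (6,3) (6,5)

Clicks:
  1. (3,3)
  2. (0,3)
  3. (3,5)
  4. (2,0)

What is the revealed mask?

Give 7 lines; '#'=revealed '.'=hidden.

Click 1 (3,3) count=3: revealed 1 new [(3,3)] -> total=1
Click 2 (0,3) count=0: revealed 27 new [(0,0) (0,1) (0,2) (0,3) (0,4) (0,5) (0,6) (1,0) (1,1) (1,2) (1,3) (1,4) (1,5) (1,6) (2,2) (2,3) (2,4) (2,5) (2,6) (3,4) (3,5) (3,6) (4,4) (4,5) (4,6) (5,5) (5,6)] -> total=28
Click 3 (3,5) count=0: revealed 0 new [(none)] -> total=28
Click 4 (2,0) count=1: revealed 1 new [(2,0)] -> total=29

Answer: #######
#######
#.#####
...####
....###
.....##
.......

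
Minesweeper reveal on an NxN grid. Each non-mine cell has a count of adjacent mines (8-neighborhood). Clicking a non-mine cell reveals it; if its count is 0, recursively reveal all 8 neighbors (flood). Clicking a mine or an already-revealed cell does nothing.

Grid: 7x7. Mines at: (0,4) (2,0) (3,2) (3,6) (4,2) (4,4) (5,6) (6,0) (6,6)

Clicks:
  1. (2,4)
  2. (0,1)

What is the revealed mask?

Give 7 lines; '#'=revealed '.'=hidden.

Click 1 (2,4) count=0: revealed 9 new [(1,3) (1,4) (1,5) (2,3) (2,4) (2,5) (3,3) (3,4) (3,5)] -> total=9
Click 2 (0,1) count=0: revealed 9 new [(0,0) (0,1) (0,2) (0,3) (1,0) (1,1) (1,2) (2,1) (2,2)] -> total=18

Answer: ####...
######.
.#####.
...###.
.......
.......
.......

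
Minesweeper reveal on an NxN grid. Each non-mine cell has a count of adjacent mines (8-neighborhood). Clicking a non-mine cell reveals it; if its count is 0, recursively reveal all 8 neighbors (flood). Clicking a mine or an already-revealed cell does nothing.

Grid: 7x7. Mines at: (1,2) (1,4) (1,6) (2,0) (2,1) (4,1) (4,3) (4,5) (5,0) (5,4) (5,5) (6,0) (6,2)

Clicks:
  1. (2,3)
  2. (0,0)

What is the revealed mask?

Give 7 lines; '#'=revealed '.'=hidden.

Click 1 (2,3) count=2: revealed 1 new [(2,3)] -> total=1
Click 2 (0,0) count=0: revealed 4 new [(0,0) (0,1) (1,0) (1,1)] -> total=5

Answer: ##.....
##.....
...#...
.......
.......
.......
.......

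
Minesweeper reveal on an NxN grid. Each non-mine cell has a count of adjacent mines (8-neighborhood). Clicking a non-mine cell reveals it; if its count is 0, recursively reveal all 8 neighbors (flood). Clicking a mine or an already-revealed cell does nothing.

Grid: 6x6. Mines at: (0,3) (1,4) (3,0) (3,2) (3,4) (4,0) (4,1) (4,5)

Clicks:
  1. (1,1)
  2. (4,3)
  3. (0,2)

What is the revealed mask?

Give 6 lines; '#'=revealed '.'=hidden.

Click 1 (1,1) count=0: revealed 9 new [(0,0) (0,1) (0,2) (1,0) (1,1) (1,2) (2,0) (2,1) (2,2)] -> total=9
Click 2 (4,3) count=2: revealed 1 new [(4,3)] -> total=10
Click 3 (0,2) count=1: revealed 0 new [(none)] -> total=10

Answer: ###...
###...
###...
......
...#..
......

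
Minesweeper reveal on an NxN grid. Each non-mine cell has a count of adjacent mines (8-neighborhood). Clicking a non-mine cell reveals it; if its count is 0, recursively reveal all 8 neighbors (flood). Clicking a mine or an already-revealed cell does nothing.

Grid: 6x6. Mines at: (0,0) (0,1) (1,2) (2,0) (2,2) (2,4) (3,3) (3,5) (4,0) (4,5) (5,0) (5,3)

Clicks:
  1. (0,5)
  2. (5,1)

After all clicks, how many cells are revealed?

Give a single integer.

Click 1 (0,5) count=0: revealed 6 new [(0,3) (0,4) (0,5) (1,3) (1,4) (1,5)] -> total=6
Click 2 (5,1) count=2: revealed 1 new [(5,1)] -> total=7

Answer: 7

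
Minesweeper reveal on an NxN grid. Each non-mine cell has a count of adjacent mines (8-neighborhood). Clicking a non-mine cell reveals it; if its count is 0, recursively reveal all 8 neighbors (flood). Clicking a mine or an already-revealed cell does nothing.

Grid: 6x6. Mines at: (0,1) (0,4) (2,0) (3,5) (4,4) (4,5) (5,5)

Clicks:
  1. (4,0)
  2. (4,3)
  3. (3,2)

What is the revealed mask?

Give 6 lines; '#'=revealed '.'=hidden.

Answer: ......
.####.
.####.
#####.
####..
####..

Derivation:
Click 1 (4,0) count=0: revealed 21 new [(1,1) (1,2) (1,3) (1,4) (2,1) (2,2) (2,3) (2,4) (3,0) (3,1) (3,2) (3,3) (3,4) (4,0) (4,1) (4,2) (4,3) (5,0) (5,1) (5,2) (5,3)] -> total=21
Click 2 (4,3) count=1: revealed 0 new [(none)] -> total=21
Click 3 (3,2) count=0: revealed 0 new [(none)] -> total=21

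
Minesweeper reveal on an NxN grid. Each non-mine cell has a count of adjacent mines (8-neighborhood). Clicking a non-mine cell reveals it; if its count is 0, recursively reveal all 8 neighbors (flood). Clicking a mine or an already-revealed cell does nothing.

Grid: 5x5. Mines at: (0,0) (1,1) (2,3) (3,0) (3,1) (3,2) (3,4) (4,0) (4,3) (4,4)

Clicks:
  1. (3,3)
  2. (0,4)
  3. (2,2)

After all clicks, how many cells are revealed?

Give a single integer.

Answer: 8

Derivation:
Click 1 (3,3) count=5: revealed 1 new [(3,3)] -> total=1
Click 2 (0,4) count=0: revealed 6 new [(0,2) (0,3) (0,4) (1,2) (1,3) (1,4)] -> total=7
Click 3 (2,2) count=4: revealed 1 new [(2,2)] -> total=8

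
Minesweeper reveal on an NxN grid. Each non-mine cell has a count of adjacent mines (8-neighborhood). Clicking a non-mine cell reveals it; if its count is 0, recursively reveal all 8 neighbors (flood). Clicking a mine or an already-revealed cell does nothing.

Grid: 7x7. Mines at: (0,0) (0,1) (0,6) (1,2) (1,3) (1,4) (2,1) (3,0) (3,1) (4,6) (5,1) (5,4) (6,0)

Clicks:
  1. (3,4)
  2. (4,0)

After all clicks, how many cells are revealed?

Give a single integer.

Click 1 (3,4) count=0: revealed 12 new [(2,2) (2,3) (2,4) (2,5) (3,2) (3,3) (3,4) (3,5) (4,2) (4,3) (4,4) (4,5)] -> total=12
Click 2 (4,0) count=3: revealed 1 new [(4,0)] -> total=13

Answer: 13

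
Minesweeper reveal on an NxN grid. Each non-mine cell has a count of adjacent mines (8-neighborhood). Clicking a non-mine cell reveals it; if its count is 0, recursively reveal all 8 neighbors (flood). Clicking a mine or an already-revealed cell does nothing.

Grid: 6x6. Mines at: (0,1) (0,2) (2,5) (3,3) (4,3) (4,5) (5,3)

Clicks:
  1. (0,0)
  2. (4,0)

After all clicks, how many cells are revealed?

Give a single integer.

Answer: 16

Derivation:
Click 1 (0,0) count=1: revealed 1 new [(0,0)] -> total=1
Click 2 (4,0) count=0: revealed 15 new [(1,0) (1,1) (1,2) (2,0) (2,1) (2,2) (3,0) (3,1) (3,2) (4,0) (4,1) (4,2) (5,0) (5,1) (5,2)] -> total=16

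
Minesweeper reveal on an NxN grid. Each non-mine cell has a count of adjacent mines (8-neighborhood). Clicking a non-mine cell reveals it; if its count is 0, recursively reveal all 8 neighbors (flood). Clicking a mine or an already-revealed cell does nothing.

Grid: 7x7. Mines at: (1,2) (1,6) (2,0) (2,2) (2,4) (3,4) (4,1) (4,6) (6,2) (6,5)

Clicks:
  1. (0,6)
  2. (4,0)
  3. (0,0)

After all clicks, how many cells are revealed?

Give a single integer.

Answer: 6

Derivation:
Click 1 (0,6) count=1: revealed 1 new [(0,6)] -> total=1
Click 2 (4,0) count=1: revealed 1 new [(4,0)] -> total=2
Click 3 (0,0) count=0: revealed 4 new [(0,0) (0,1) (1,0) (1,1)] -> total=6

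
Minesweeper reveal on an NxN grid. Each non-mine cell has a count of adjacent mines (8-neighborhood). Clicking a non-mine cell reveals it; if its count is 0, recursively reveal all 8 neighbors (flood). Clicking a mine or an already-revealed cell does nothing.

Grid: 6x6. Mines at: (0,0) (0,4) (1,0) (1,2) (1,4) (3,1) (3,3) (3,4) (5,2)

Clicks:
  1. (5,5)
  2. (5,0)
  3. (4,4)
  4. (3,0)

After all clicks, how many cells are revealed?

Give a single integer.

Click 1 (5,5) count=0: revealed 6 new [(4,3) (4,4) (4,5) (5,3) (5,4) (5,5)] -> total=6
Click 2 (5,0) count=0: revealed 4 new [(4,0) (4,1) (5,0) (5,1)] -> total=10
Click 3 (4,4) count=2: revealed 0 new [(none)] -> total=10
Click 4 (3,0) count=1: revealed 1 new [(3,0)] -> total=11

Answer: 11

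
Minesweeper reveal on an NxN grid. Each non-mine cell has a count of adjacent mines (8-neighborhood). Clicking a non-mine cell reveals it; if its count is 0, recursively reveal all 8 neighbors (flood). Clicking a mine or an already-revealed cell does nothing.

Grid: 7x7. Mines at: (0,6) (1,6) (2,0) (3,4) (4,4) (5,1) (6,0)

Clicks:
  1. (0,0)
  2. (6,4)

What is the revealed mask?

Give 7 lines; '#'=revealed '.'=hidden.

Answer: ######.
######.
.######
.###.##
.###.##
..#####
..#####

Derivation:
Click 1 (0,0) count=0: revealed 23 new [(0,0) (0,1) (0,2) (0,3) (0,4) (0,5) (1,0) (1,1) (1,2) (1,3) (1,4) (1,5) (2,1) (2,2) (2,3) (2,4) (2,5) (3,1) (3,2) (3,3) (4,1) (4,2) (4,3)] -> total=23
Click 2 (6,4) count=0: revealed 15 new [(2,6) (3,5) (3,6) (4,5) (4,6) (5,2) (5,3) (5,4) (5,5) (5,6) (6,2) (6,3) (6,4) (6,5) (6,6)] -> total=38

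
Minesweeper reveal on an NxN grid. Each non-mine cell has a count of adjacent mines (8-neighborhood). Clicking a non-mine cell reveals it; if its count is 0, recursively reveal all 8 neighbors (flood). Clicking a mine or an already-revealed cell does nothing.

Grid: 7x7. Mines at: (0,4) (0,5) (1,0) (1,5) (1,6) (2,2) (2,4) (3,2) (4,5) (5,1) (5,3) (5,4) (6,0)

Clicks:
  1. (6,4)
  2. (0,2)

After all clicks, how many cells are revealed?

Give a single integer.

Click 1 (6,4) count=2: revealed 1 new [(6,4)] -> total=1
Click 2 (0,2) count=0: revealed 6 new [(0,1) (0,2) (0,3) (1,1) (1,2) (1,3)] -> total=7

Answer: 7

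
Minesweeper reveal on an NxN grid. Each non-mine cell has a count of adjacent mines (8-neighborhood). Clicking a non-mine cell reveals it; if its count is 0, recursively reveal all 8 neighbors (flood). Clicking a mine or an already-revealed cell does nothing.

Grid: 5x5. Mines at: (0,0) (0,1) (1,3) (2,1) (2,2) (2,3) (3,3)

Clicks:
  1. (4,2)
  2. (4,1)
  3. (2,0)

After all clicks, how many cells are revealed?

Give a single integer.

Click 1 (4,2) count=1: revealed 1 new [(4,2)] -> total=1
Click 2 (4,1) count=0: revealed 5 new [(3,0) (3,1) (3,2) (4,0) (4,1)] -> total=6
Click 3 (2,0) count=1: revealed 1 new [(2,0)] -> total=7

Answer: 7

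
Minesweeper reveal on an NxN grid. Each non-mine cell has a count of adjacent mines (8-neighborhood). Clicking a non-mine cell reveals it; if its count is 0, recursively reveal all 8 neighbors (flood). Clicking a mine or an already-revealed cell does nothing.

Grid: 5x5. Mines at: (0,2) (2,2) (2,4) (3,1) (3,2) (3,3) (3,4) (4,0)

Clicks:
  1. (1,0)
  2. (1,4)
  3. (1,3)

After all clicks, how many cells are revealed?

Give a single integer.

Answer: 8

Derivation:
Click 1 (1,0) count=0: revealed 6 new [(0,0) (0,1) (1,0) (1,1) (2,0) (2,1)] -> total=6
Click 2 (1,4) count=1: revealed 1 new [(1,4)] -> total=7
Click 3 (1,3) count=3: revealed 1 new [(1,3)] -> total=8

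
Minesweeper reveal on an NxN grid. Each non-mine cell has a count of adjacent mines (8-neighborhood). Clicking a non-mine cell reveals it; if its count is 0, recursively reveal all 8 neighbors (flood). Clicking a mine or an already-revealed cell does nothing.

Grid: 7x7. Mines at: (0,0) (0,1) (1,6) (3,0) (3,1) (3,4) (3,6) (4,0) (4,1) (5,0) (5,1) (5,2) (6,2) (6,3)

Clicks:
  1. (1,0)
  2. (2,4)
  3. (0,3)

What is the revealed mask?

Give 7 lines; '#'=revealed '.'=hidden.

Answer: ..####.
#.####.
..####.
.......
.......
.......
.......

Derivation:
Click 1 (1,0) count=2: revealed 1 new [(1,0)] -> total=1
Click 2 (2,4) count=1: revealed 1 new [(2,4)] -> total=2
Click 3 (0,3) count=0: revealed 11 new [(0,2) (0,3) (0,4) (0,5) (1,2) (1,3) (1,4) (1,5) (2,2) (2,3) (2,5)] -> total=13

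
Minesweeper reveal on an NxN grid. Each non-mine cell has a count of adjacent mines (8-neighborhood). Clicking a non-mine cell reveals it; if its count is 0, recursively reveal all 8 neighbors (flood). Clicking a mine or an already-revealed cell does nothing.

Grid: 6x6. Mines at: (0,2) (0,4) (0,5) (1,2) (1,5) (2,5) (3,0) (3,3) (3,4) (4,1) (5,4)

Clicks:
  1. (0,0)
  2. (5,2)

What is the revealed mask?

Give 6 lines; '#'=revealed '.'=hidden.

Click 1 (0,0) count=0: revealed 6 new [(0,0) (0,1) (1,0) (1,1) (2,0) (2,1)] -> total=6
Click 2 (5,2) count=1: revealed 1 new [(5,2)] -> total=7

Answer: ##....
##....
##....
......
......
..#...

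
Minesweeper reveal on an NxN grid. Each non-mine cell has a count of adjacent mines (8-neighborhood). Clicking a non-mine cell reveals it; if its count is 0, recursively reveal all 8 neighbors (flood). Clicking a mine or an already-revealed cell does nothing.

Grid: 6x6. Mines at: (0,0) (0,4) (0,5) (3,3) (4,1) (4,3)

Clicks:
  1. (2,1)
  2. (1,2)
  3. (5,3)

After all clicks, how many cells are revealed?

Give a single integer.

Click 1 (2,1) count=0: revealed 14 new [(0,1) (0,2) (0,3) (1,0) (1,1) (1,2) (1,3) (2,0) (2,1) (2,2) (2,3) (3,0) (3,1) (3,2)] -> total=14
Click 2 (1,2) count=0: revealed 0 new [(none)] -> total=14
Click 3 (5,3) count=1: revealed 1 new [(5,3)] -> total=15

Answer: 15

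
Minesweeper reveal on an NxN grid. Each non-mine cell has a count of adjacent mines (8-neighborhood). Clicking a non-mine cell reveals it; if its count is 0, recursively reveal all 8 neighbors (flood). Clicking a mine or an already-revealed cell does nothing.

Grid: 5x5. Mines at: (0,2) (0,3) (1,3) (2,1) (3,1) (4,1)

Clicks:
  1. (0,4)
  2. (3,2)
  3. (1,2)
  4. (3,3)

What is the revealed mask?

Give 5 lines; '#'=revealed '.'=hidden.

Click 1 (0,4) count=2: revealed 1 new [(0,4)] -> total=1
Click 2 (3,2) count=3: revealed 1 new [(3,2)] -> total=2
Click 3 (1,2) count=4: revealed 1 new [(1,2)] -> total=3
Click 4 (3,3) count=0: revealed 8 new [(2,2) (2,3) (2,4) (3,3) (3,4) (4,2) (4,3) (4,4)] -> total=11

Answer: ....#
..#..
..###
..###
..###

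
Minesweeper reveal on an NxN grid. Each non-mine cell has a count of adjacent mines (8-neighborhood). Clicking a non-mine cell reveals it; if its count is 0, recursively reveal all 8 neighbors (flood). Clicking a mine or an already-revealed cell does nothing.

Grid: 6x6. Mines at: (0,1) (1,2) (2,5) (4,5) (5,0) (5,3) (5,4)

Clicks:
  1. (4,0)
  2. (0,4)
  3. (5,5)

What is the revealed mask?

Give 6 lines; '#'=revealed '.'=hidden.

Click 1 (4,0) count=1: revealed 1 new [(4,0)] -> total=1
Click 2 (0,4) count=0: revealed 6 new [(0,3) (0,4) (0,5) (1,3) (1,4) (1,5)] -> total=7
Click 3 (5,5) count=2: revealed 1 new [(5,5)] -> total=8

Answer: ...###
...###
......
......
#.....
.....#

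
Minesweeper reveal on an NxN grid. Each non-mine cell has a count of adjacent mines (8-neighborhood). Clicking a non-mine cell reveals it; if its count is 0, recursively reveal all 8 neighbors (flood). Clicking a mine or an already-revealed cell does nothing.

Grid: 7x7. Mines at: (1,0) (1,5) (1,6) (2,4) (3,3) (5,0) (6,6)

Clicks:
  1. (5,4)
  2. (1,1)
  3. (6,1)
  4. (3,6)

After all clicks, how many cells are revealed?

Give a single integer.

Click 1 (5,4) count=0: revealed 22 new [(2,5) (2,6) (3,4) (3,5) (3,6) (4,1) (4,2) (4,3) (4,4) (4,5) (4,6) (5,1) (5,2) (5,3) (5,4) (5,5) (5,6) (6,1) (6,2) (6,3) (6,4) (6,5)] -> total=22
Click 2 (1,1) count=1: revealed 1 new [(1,1)] -> total=23
Click 3 (6,1) count=1: revealed 0 new [(none)] -> total=23
Click 4 (3,6) count=0: revealed 0 new [(none)] -> total=23

Answer: 23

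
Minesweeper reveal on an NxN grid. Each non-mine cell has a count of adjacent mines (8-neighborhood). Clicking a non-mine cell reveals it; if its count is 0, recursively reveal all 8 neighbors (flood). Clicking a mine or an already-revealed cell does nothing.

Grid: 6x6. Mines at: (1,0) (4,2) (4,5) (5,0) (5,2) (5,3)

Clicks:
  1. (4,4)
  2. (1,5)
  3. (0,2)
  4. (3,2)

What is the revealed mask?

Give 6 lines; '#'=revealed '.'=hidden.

Click 1 (4,4) count=2: revealed 1 new [(4,4)] -> total=1
Click 2 (1,5) count=0: revealed 20 new [(0,1) (0,2) (0,3) (0,4) (0,5) (1,1) (1,2) (1,3) (1,4) (1,5) (2,1) (2,2) (2,3) (2,4) (2,5) (3,1) (3,2) (3,3) (3,4) (3,5)] -> total=21
Click 3 (0,2) count=0: revealed 0 new [(none)] -> total=21
Click 4 (3,2) count=1: revealed 0 new [(none)] -> total=21

Answer: .#####
.#####
.#####
.#####
....#.
......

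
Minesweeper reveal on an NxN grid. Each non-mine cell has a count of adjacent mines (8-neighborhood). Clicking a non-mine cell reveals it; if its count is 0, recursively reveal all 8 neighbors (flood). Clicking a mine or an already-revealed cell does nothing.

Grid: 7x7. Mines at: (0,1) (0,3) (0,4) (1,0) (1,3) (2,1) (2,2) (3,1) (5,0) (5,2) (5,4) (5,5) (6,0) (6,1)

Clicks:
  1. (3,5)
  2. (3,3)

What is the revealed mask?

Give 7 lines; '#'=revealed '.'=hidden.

Answer: .....##
....###
...####
...####
...####
.......
.......

Derivation:
Click 1 (3,5) count=0: revealed 17 new [(0,5) (0,6) (1,4) (1,5) (1,6) (2,3) (2,4) (2,5) (2,6) (3,3) (3,4) (3,5) (3,6) (4,3) (4,4) (4,5) (4,6)] -> total=17
Click 2 (3,3) count=1: revealed 0 new [(none)] -> total=17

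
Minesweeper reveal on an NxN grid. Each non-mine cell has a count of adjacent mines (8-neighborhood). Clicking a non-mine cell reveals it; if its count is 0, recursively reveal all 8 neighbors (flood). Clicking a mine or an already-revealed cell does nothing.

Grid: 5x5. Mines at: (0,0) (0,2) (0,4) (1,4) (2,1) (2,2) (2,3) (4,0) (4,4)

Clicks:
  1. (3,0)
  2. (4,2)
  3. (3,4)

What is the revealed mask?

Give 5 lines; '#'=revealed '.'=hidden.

Click 1 (3,0) count=2: revealed 1 new [(3,0)] -> total=1
Click 2 (4,2) count=0: revealed 6 new [(3,1) (3,2) (3,3) (4,1) (4,2) (4,3)] -> total=7
Click 3 (3,4) count=2: revealed 1 new [(3,4)] -> total=8

Answer: .....
.....
.....
#####
.###.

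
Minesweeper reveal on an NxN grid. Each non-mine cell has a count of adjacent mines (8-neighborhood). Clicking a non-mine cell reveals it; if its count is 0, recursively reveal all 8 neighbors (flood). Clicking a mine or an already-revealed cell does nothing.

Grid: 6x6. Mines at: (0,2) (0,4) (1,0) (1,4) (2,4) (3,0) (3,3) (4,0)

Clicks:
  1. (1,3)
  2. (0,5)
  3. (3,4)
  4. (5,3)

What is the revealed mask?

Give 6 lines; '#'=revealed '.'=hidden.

Click 1 (1,3) count=4: revealed 1 new [(1,3)] -> total=1
Click 2 (0,5) count=2: revealed 1 new [(0,5)] -> total=2
Click 3 (3,4) count=2: revealed 1 new [(3,4)] -> total=3
Click 4 (5,3) count=0: revealed 11 new [(3,5) (4,1) (4,2) (4,3) (4,4) (4,5) (5,1) (5,2) (5,3) (5,4) (5,5)] -> total=14

Answer: .....#
...#..
......
....##
.#####
.#####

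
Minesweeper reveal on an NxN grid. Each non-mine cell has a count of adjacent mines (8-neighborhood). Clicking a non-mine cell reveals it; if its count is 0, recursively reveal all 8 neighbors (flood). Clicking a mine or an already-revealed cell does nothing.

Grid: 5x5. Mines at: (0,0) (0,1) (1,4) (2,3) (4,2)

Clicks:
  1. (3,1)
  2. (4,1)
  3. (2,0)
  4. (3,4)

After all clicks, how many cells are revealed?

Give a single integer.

Click 1 (3,1) count=1: revealed 1 new [(3,1)] -> total=1
Click 2 (4,1) count=1: revealed 1 new [(4,1)] -> total=2
Click 3 (2,0) count=0: revealed 9 new [(1,0) (1,1) (1,2) (2,0) (2,1) (2,2) (3,0) (3,2) (4,0)] -> total=11
Click 4 (3,4) count=1: revealed 1 new [(3,4)] -> total=12

Answer: 12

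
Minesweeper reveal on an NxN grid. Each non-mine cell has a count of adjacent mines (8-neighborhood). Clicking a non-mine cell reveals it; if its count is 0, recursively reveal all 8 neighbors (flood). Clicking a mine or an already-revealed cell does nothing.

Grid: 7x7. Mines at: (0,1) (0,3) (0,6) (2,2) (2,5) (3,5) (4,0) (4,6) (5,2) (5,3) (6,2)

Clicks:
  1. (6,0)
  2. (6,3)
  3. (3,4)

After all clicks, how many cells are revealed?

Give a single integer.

Answer: 6

Derivation:
Click 1 (6,0) count=0: revealed 4 new [(5,0) (5,1) (6,0) (6,1)] -> total=4
Click 2 (6,3) count=3: revealed 1 new [(6,3)] -> total=5
Click 3 (3,4) count=2: revealed 1 new [(3,4)] -> total=6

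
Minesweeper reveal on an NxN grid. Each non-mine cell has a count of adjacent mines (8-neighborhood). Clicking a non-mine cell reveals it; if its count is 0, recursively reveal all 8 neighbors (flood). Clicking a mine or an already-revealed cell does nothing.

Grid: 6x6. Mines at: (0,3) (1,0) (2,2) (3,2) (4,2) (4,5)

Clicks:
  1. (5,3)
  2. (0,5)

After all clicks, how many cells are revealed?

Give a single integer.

Click 1 (5,3) count=1: revealed 1 new [(5,3)] -> total=1
Click 2 (0,5) count=0: revealed 11 new [(0,4) (0,5) (1,3) (1,4) (1,5) (2,3) (2,4) (2,5) (3,3) (3,4) (3,5)] -> total=12

Answer: 12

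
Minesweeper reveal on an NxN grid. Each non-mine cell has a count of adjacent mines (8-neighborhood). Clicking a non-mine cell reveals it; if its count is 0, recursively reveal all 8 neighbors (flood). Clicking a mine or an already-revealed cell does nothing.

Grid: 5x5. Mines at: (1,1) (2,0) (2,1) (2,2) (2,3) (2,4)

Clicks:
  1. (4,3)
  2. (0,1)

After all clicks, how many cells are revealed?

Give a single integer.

Click 1 (4,3) count=0: revealed 10 new [(3,0) (3,1) (3,2) (3,3) (3,4) (4,0) (4,1) (4,2) (4,3) (4,4)] -> total=10
Click 2 (0,1) count=1: revealed 1 new [(0,1)] -> total=11

Answer: 11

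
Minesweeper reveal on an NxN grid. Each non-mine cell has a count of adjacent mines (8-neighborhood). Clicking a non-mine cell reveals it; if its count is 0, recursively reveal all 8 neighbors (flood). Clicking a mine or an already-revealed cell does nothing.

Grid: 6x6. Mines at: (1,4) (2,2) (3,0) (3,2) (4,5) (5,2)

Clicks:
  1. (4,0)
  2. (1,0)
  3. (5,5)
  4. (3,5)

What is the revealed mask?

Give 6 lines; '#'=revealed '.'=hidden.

Click 1 (4,0) count=1: revealed 1 new [(4,0)] -> total=1
Click 2 (1,0) count=0: revealed 10 new [(0,0) (0,1) (0,2) (0,3) (1,0) (1,1) (1,2) (1,3) (2,0) (2,1)] -> total=11
Click 3 (5,5) count=1: revealed 1 new [(5,5)] -> total=12
Click 4 (3,5) count=1: revealed 1 new [(3,5)] -> total=13

Answer: ####..
####..
##....
.....#
#.....
.....#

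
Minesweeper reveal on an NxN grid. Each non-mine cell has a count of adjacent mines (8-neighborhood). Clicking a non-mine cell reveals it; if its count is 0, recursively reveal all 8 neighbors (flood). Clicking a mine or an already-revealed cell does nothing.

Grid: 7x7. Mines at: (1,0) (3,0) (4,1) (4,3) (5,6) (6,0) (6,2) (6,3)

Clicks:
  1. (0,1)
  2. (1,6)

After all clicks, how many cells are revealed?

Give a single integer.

Click 1 (0,1) count=1: revealed 1 new [(0,1)] -> total=1
Click 2 (1,6) count=0: revealed 26 new [(0,2) (0,3) (0,4) (0,5) (0,6) (1,1) (1,2) (1,3) (1,4) (1,5) (1,6) (2,1) (2,2) (2,3) (2,4) (2,5) (2,6) (3,1) (3,2) (3,3) (3,4) (3,5) (3,6) (4,4) (4,5) (4,6)] -> total=27

Answer: 27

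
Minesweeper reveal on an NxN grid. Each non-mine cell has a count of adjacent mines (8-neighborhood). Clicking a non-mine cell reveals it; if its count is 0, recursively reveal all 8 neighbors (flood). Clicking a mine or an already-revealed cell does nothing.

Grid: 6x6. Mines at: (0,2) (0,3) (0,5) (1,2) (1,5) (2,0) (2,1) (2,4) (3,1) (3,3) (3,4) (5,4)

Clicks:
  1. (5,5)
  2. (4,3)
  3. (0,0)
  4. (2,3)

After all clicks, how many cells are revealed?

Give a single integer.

Answer: 7

Derivation:
Click 1 (5,5) count=1: revealed 1 new [(5,5)] -> total=1
Click 2 (4,3) count=3: revealed 1 new [(4,3)] -> total=2
Click 3 (0,0) count=0: revealed 4 new [(0,0) (0,1) (1,0) (1,1)] -> total=6
Click 4 (2,3) count=4: revealed 1 new [(2,3)] -> total=7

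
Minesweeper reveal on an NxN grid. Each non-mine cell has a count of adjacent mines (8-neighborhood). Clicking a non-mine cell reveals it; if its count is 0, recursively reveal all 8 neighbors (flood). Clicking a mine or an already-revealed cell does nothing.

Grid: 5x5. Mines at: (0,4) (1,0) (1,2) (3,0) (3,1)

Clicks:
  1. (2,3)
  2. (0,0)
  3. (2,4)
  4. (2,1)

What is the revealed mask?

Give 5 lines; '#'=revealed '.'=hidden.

Answer: #....
...##
.####
..###
..###

Derivation:
Click 1 (2,3) count=1: revealed 1 new [(2,3)] -> total=1
Click 2 (0,0) count=1: revealed 1 new [(0,0)] -> total=2
Click 3 (2,4) count=0: revealed 10 new [(1,3) (1,4) (2,2) (2,4) (3,2) (3,3) (3,4) (4,2) (4,3) (4,4)] -> total=12
Click 4 (2,1) count=4: revealed 1 new [(2,1)] -> total=13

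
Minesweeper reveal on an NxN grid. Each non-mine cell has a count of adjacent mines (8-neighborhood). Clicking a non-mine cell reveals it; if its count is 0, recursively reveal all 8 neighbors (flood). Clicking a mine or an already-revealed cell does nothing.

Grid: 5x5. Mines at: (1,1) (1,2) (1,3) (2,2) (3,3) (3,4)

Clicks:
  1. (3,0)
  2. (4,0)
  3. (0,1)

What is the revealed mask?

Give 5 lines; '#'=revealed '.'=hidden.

Answer: .#...
.....
##...
###..
###..

Derivation:
Click 1 (3,0) count=0: revealed 8 new [(2,0) (2,1) (3,0) (3,1) (3,2) (4,0) (4,1) (4,2)] -> total=8
Click 2 (4,0) count=0: revealed 0 new [(none)] -> total=8
Click 3 (0,1) count=2: revealed 1 new [(0,1)] -> total=9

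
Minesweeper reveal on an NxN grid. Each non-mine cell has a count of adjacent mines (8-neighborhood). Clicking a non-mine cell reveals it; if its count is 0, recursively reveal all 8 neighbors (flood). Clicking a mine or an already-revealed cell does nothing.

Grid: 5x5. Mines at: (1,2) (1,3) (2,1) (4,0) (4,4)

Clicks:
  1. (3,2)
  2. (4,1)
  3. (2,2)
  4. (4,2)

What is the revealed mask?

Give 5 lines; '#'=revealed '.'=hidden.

Click 1 (3,2) count=1: revealed 1 new [(3,2)] -> total=1
Click 2 (4,1) count=1: revealed 1 new [(4,1)] -> total=2
Click 3 (2,2) count=3: revealed 1 new [(2,2)] -> total=3
Click 4 (4,2) count=0: revealed 4 new [(3,1) (3,3) (4,2) (4,3)] -> total=7

Answer: .....
.....
..#..
.###.
.###.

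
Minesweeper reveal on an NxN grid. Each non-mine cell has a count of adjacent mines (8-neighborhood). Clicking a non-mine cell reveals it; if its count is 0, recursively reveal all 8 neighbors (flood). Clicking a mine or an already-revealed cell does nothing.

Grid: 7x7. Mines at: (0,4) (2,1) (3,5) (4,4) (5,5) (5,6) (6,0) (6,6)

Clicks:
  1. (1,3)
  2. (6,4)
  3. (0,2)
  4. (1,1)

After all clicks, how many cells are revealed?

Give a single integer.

Click 1 (1,3) count=1: revealed 1 new [(1,3)] -> total=1
Click 2 (6,4) count=1: revealed 1 new [(6,4)] -> total=2
Click 3 (0,2) count=0: revealed 7 new [(0,0) (0,1) (0,2) (0,3) (1,0) (1,1) (1,2)] -> total=9
Click 4 (1,1) count=1: revealed 0 new [(none)] -> total=9

Answer: 9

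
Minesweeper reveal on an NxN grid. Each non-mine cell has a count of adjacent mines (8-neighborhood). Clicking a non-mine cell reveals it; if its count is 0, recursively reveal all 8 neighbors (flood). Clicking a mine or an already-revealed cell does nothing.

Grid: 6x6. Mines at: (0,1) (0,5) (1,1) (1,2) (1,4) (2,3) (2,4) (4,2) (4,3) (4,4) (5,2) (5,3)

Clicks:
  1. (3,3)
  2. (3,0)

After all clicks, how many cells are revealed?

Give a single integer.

Click 1 (3,3) count=5: revealed 1 new [(3,3)] -> total=1
Click 2 (3,0) count=0: revealed 8 new [(2,0) (2,1) (3,0) (3,1) (4,0) (4,1) (5,0) (5,1)] -> total=9

Answer: 9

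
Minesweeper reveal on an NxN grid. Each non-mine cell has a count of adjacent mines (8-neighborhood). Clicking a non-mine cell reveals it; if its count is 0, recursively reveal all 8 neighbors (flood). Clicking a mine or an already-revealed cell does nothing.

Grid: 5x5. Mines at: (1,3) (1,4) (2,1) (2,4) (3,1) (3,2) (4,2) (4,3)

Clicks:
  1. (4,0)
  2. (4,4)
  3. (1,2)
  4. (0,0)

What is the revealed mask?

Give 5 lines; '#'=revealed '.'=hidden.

Click 1 (4,0) count=1: revealed 1 new [(4,0)] -> total=1
Click 2 (4,4) count=1: revealed 1 new [(4,4)] -> total=2
Click 3 (1,2) count=2: revealed 1 new [(1,2)] -> total=3
Click 4 (0,0) count=0: revealed 5 new [(0,0) (0,1) (0,2) (1,0) (1,1)] -> total=8

Answer: ###..
###..
.....
.....
#...#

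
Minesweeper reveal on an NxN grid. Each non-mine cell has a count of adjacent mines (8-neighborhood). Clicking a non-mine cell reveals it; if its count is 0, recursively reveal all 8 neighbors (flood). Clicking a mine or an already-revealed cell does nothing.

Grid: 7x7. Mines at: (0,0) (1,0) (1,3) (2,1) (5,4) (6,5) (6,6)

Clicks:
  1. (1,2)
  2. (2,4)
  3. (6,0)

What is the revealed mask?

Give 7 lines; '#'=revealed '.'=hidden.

Click 1 (1,2) count=2: revealed 1 new [(1,2)] -> total=1
Click 2 (2,4) count=1: revealed 1 new [(2,4)] -> total=2
Click 3 (6,0) count=0: revealed 34 new [(0,4) (0,5) (0,6) (1,4) (1,5) (1,6) (2,2) (2,3) (2,5) (2,6) (3,0) (3,1) (3,2) (3,3) (3,4) (3,5) (3,6) (4,0) (4,1) (4,2) (4,3) (4,4) (4,5) (4,6) (5,0) (5,1) (5,2) (5,3) (5,5) (5,6) (6,0) (6,1) (6,2) (6,3)] -> total=36

Answer: ....###
..#.###
..#####
#######
#######
####.##
####...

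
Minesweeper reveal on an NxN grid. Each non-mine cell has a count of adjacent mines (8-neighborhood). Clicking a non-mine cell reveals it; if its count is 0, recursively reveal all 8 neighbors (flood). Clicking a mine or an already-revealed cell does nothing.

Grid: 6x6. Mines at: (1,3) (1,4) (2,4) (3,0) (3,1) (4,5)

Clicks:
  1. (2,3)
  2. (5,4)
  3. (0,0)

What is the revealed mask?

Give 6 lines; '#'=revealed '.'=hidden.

Answer: ###...
###...
####..
......
......
....#.

Derivation:
Click 1 (2,3) count=3: revealed 1 new [(2,3)] -> total=1
Click 2 (5,4) count=1: revealed 1 new [(5,4)] -> total=2
Click 3 (0,0) count=0: revealed 9 new [(0,0) (0,1) (0,2) (1,0) (1,1) (1,2) (2,0) (2,1) (2,2)] -> total=11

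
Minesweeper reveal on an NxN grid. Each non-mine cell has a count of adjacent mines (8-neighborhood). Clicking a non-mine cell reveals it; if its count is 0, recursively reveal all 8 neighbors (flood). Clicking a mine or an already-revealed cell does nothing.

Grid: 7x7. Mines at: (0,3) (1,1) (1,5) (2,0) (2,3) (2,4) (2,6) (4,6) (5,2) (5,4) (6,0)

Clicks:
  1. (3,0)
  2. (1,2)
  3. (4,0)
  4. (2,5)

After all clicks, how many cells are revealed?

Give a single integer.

Click 1 (3,0) count=1: revealed 1 new [(3,0)] -> total=1
Click 2 (1,2) count=3: revealed 1 new [(1,2)] -> total=2
Click 3 (4,0) count=0: revealed 5 new [(3,1) (4,0) (4,1) (5,0) (5,1)] -> total=7
Click 4 (2,5) count=3: revealed 1 new [(2,5)] -> total=8

Answer: 8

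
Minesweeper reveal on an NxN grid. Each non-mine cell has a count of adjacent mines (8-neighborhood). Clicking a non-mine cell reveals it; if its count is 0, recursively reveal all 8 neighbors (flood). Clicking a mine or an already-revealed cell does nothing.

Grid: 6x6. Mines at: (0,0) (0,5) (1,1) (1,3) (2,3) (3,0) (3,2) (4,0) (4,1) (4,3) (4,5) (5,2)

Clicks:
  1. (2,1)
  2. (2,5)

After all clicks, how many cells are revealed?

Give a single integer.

Answer: 7

Derivation:
Click 1 (2,1) count=3: revealed 1 new [(2,1)] -> total=1
Click 2 (2,5) count=0: revealed 6 new [(1,4) (1,5) (2,4) (2,5) (3,4) (3,5)] -> total=7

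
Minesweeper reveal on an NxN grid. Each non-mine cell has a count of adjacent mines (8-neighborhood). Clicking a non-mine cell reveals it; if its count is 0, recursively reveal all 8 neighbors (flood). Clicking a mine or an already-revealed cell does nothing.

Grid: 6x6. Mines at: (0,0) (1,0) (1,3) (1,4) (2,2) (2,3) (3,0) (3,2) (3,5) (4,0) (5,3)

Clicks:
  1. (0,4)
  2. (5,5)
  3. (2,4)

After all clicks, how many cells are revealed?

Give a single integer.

Click 1 (0,4) count=2: revealed 1 new [(0,4)] -> total=1
Click 2 (5,5) count=0: revealed 4 new [(4,4) (4,5) (5,4) (5,5)] -> total=5
Click 3 (2,4) count=4: revealed 1 new [(2,4)] -> total=6

Answer: 6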